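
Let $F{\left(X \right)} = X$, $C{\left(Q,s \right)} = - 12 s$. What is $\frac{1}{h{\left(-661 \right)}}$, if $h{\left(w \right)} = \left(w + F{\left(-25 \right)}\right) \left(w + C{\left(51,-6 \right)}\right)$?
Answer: $\frac{1}{404054} \approx 2.4749 \cdot 10^{-6}$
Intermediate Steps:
$h{\left(w \right)} = \left(-25 + w\right) \left(72 + w\right)$ ($h{\left(w \right)} = \left(w - 25\right) \left(w - -72\right) = \left(-25 + w\right) \left(w + 72\right) = \left(-25 + w\right) \left(72 + w\right)$)
$\frac{1}{h{\left(-661 \right)}} = \frac{1}{-1800 + \left(-661\right)^{2} + 47 \left(-661\right)} = \frac{1}{-1800 + 436921 - 31067} = \frac{1}{404054}$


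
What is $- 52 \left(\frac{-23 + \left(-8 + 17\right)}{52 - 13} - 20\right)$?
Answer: $\frac{3176}{3} \approx 1058.7$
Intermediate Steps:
$- 52 \left(\frac{-23 + \left(-8 + 17\right)}{52 - 13} - 20\right) = - 52 \left(\frac{-23 + 9}{39} - 20\right) = - 52 \left(\left(-14\right) \frac{1}{39} - 20\right) = - 52 \left(- \frac{14}{39} - 20\right) = \left(-52\right) \left(- \frac{794}{39}\right) = \frac{3176}{3}$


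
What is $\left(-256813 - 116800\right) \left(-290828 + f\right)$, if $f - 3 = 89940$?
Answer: $75053247505$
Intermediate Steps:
$f = 89943$ ($f = 3 + 89940 = 89943$)
$\left(-256813 - 116800\right) \left(-290828 + f\right) = \left(-256813 - 116800\right) \left(-290828 + 89943\right) = \left(-373613\right) \left(-200885\right) = 75053247505$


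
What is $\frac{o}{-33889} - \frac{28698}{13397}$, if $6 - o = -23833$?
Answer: $- \frac{1291917605}{454010933} \approx -2.8456$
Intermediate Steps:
$o = 23839$ ($o = 6 - -23833 = 6 + 23833 = 23839$)
$\frac{o}{-33889} - \frac{28698}{13397} = \frac{23839}{-33889} - \frac{28698}{13397} = 23839 \left(- \frac{1}{33889}\right) - \frac{28698}{13397} = - \frac{23839}{33889} - \frac{28698}{13397} = - \frac{1291917605}{454010933}$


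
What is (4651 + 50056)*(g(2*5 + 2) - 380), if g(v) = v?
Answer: -20132176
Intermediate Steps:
(4651 + 50056)*(g(2*5 + 2) - 380) = (4651 + 50056)*((2*5 + 2) - 380) = 54707*((10 + 2) - 380) = 54707*(12 - 380) = 54707*(-368) = -20132176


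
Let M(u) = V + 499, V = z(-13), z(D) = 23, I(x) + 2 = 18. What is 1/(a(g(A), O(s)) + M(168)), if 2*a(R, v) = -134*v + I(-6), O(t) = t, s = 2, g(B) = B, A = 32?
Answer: 1/396 ≈ 0.0025253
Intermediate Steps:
I(x) = 16 (I(x) = -2 + 18 = 16)
V = 23
M(u) = 522 (M(u) = 23 + 499 = 522)
a(R, v) = 8 - 67*v (a(R, v) = (-134*v + 16)/2 = (16 - 134*v)/2 = 8 - 67*v)
1/(a(g(A), O(s)) + M(168)) = 1/((8 - 67*2) + 522) = 1/((8 - 134) + 522) = 1/(-126 + 522) = 1/396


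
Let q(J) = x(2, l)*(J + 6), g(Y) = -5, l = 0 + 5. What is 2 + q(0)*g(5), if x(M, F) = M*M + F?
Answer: -268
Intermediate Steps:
l = 5
x(M, F) = F + M² (x(M, F) = M² + F = F + M²)
q(J) = 54 + 9*J (q(J) = (5 + 2²)*(J + 6) = (5 + 4)*(6 + J) = 9*(6 + J) = 54 + 9*J)
2 + q(0)*g(5) = 2 + (54 + 9*0)*(-5) = 2 + (54 + 0)*(-5) = 2 + 54*(-5) = 2 - 270 = -268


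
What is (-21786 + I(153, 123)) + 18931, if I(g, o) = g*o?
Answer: 15964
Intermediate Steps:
(-21786 + I(153, 123)) + 18931 = (-21786 + 153*123) + 18931 = (-21786 + 18819) + 18931 = -2967 + 18931 = 15964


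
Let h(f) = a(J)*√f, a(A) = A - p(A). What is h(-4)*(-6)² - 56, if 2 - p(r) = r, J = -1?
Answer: -56 - 288*I ≈ -56.0 - 288.0*I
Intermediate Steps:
p(r) = 2 - r
a(A) = -2 + 2*A (a(A) = A - (2 - A) = A + (-2 + A) = -2 + 2*A)
h(f) = -4*√f (h(f) = (-2 + 2*(-1))*√f = (-2 - 2)*√f = -4*√f)
h(-4)*(-6)² - 56 = -8*I*(-6)² - 56 = -8*I*36 - 56 = -288*I - 56 = -56 - 288*I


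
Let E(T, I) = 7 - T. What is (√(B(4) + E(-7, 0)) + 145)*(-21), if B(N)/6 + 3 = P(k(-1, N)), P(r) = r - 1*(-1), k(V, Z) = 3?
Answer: -3045 - 42*√5 ≈ -3138.9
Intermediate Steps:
P(r) = 1 + r (P(r) = r + 1 = 1 + r)
B(N) = 6 (B(N) = -18 + 6*(1 + 3) = -18 + 6*4 = -18 + 24 = 6)
(√(B(4) + E(-7, 0)) + 145)*(-21) = (√(6 + (7 - 1*(-7))) + 145)*(-21) = (√(6 + (7 + 7)) + 145)*(-21) = (√(6 + 14) + 145)*(-21) = (√20 + 145)*(-21) = (2*√5 + 145)*(-21) = (145 + 2*√5)*(-21) = -3045 - 42*√5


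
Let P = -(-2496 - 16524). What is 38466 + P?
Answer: 57486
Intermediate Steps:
P = 19020 (P = -1*(-19020) = 19020)
38466 + P = 38466 + 19020 = 57486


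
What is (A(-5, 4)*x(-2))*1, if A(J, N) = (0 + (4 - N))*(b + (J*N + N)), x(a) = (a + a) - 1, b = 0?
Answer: 0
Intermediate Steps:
x(a) = -1 + 2*a (x(a) = 2*a - 1 = -1 + 2*a)
A(J, N) = (4 - N)*(N + J*N) (A(J, N) = (0 + (4 - N))*(0 + (J*N + N)) = (4 - N)*(0 + (N + J*N)) = (4 - N)*(N + J*N))
(A(-5, 4)*x(-2))*1 = ((4*(4 - 1*4 + 4*(-5) - 1*(-5)*4))*(-1 + 2*(-2)))*1 = ((4*(4 - 4 - 20 + 20))*(-1 - 4))*1 = ((4*0)*(-5))*1 = (0*(-5))*1 = 0*1 = 0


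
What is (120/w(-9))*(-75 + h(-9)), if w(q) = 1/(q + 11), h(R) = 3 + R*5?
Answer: -28080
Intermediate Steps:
h(R) = 3 + 5*R
w(q) = 1/(11 + q)
(120/w(-9))*(-75 + h(-9)) = (120/(1/(11 - 9)))*(-75 + (3 + 5*(-9))) = (120/(1/2))*(-75 + (3 - 45)) = (120/(½))*(-75 - 42) = (120*2)*(-117) = 240*(-117) = -28080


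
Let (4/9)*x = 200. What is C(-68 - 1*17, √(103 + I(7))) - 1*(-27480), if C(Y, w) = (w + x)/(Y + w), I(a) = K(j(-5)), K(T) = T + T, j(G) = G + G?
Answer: 196223827/7142 - 535*√83/7142 ≈ 27474.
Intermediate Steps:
j(G) = 2*G
x = 450 (x = (9/4)*200 = 450)
K(T) = 2*T
I(a) = -20 (I(a) = 2*(2*(-5)) = 2*(-10) = -20)
C(Y, w) = (450 + w)/(Y + w) (C(Y, w) = (w + 450)/(Y + w) = (450 + w)/(Y + w))
C(-68 - 1*17, √(103 + I(7))) - 1*(-27480) = (450 + √(103 - 20))/((-68 - 1*17) + √(103 - 20)) - 1*(-27480) = (450 + √83)/((-68 - 17) + √83) + 27480 = (450 + √83)/(-85 + √83) + 27480 = 27480 + (450 + √83)/(-85 + √83)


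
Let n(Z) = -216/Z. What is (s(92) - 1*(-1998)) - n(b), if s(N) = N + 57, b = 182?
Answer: 195485/91 ≈ 2148.2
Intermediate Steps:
s(N) = 57 + N
(s(92) - 1*(-1998)) - n(b) = ((57 + 92) - 1*(-1998)) - (-216)/182 = (149 + 1998) - (-216)/182 = 2147 - 1*(-108/91) = 2147 + 108/91 = 195485/91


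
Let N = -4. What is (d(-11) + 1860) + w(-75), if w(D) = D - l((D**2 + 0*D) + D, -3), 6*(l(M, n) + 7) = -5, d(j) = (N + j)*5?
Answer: 10307/6 ≈ 1717.8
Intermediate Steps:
d(j) = -20 + 5*j (d(j) = (-4 + j)*5 = -20 + 5*j)
l(M, n) = -47/6 (l(M, n) = -7 + (1/6)*(-5) = -7 - 5/6 = -47/6)
w(D) = 47/6 + D (w(D) = D - 1*(-47/6) = D + 47/6 = 47/6 + D)
(d(-11) + 1860) + w(-75) = ((-20 + 5*(-11)) + 1860) + (47/6 - 75) = ((-20 - 55) + 1860) - 403/6 = (-75 + 1860) - 403/6 = 1785 - 403/6 = 10307/6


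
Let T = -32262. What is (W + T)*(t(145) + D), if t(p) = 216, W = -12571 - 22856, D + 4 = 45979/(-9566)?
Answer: -134160477957/9566 ≈ -1.4025e+7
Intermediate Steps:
D = -84243/9566 (D = -4 + 45979/(-9566) = -4 + 45979*(-1/9566) = -4 - 45979/9566 = -84243/9566 ≈ -8.8065)
W = -35427
(W + T)*(t(145) + D) = (-35427 - 32262)*(216 - 84243/9566) = -67689*1982013/9566 = -134160477957/9566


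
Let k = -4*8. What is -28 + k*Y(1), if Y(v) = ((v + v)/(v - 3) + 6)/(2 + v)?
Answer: -244/3 ≈ -81.333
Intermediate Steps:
k = -32
Y(v) = (6 + 2*v/(-3 + v))/(2 + v) (Y(v) = ((2*v)/(-3 + v) + 6)/(2 + v) = (2*v/(-3 + v) + 6)/(2 + v) = (6 + 2*v/(-3 + v))/(2 + v))
-28 + k*Y(1) = -28 - 64*(9 - 4*1)/(6 + 1 - 1*1**2) = -28 - 64*(9 - 4)/(6 + 1 - 1*1) = -28 - 64*5/(6 + 1 - 1) = -28 - 64*5/6 = -28 - 32*5/3 = -28 - 160/3 = -244/3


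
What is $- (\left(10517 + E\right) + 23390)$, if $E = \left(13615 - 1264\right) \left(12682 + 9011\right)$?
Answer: $-267964150$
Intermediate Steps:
$E = 267930243$ ($E = 12351 \cdot 21693 = 267930243$)
$- (\left(10517 + E\right) + 23390) = - (\left(10517 + 267930243\right) + 23390) = - (267940760 + 23390) = \left(-1\right) 267964150 = -267964150$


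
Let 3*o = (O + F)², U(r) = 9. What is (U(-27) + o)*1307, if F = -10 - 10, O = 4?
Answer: 369881/3 ≈ 1.2329e+5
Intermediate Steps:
F = -20
o = 256/3 (o = (4 - 20)²/3 = (⅓)*(-16)² = (⅓)*256 = 256/3 ≈ 85.333)
(U(-27) + o)*1307 = (9 + 256/3)*1307 = (283/3)*1307 = 369881/3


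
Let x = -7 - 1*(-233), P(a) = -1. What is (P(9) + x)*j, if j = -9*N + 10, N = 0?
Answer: 2250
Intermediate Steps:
x = 226 (x = -7 + 233 = 226)
j = 10 (j = -9*0 + 10 = 0 + 10 = 10)
(P(9) + x)*j = (-1 + 226)*10 = 225*10 = 2250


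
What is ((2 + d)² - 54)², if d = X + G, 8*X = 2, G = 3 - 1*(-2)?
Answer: 529/256 ≈ 2.0664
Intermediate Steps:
G = 5 (G = 3 + 2 = 5)
X = ¼ (X = (⅛)*2 = ¼ ≈ 0.25000)
d = 21/4 (d = ¼ + 5 = 21/4 ≈ 5.2500)
((2 + d)² - 54)² = ((2 + 21/4)² - 54)² = ((29/4)² - 54)² = (841/16 - 54)² = (-23/16)² = 529/256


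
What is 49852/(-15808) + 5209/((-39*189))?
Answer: -665389/172368 ≈ -3.8603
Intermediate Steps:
49852/(-15808) + 5209/((-39*189)) = 49852*(-1/15808) + 5209/(-7371) = -12463/3952 + 5209*(-1/7371) = -12463/3952 - 5209/7371 = -665389/172368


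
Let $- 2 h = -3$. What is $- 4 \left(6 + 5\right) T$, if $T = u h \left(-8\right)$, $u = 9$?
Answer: $4752$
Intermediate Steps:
$h = \frac{3}{2}$ ($h = \left(- \frac{1}{2}\right) \left(-3\right) = \frac{3}{2} \approx 1.5$)
$T = -108$ ($T = 9 \cdot \frac{3}{2} \left(-8\right) = \frac{27}{2} \left(-8\right) = -108$)
$- 4 \left(6 + 5\right) T = - 4 \left(6 + 5\right) \left(-108\right) = \left(-4\right) 11 \left(-108\right) = \left(-44\right) \left(-108\right) = 4752$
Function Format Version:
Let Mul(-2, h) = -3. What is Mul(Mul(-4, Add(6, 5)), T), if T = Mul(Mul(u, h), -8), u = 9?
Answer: 4752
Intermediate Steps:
h = Rational(3, 2) (h = Mul(Rational(-1, 2), -3) = Rational(3, 2) ≈ 1.5000)
T = -108 (T = Mul(Mul(9, Rational(3, 2)), -8) = Mul(Rational(27, 2), -8) = -108)
Mul(Mul(-4, Add(6, 5)), T) = Mul(Mul(-4, Add(6, 5)), -108) = Mul(Mul(-4, 11), -108) = Mul(-44, -108) = 4752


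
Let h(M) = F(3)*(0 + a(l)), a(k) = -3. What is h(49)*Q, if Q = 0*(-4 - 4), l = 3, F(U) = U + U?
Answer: 0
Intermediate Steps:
F(U) = 2*U
Q = 0 (Q = 0*(-8) = 0)
h(M) = -18 (h(M) = (2*3)*(0 - 3) = 6*(-3) = -18)
h(49)*Q = -18*0 = 0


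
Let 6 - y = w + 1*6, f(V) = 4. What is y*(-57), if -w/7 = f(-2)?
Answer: -1596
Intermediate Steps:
w = -28 (w = -7*4 = -28)
y = 28 (y = 6 - (-28 + 1*6) = 6 - (-28 + 6) = 6 - 1*(-22) = 6 + 22 = 28)
y*(-57) = 28*(-57) = -1596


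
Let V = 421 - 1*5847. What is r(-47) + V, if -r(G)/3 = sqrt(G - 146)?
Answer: -5426 - 3*I*sqrt(193) ≈ -5426.0 - 41.677*I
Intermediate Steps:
V = -5426 (V = 421 - 5847 = -5426)
r(G) = -3*sqrt(-146 + G) (r(G) = -3*sqrt(G - 146) = -3*sqrt(-146 + G))
r(-47) + V = -3*sqrt(-146 - 47) - 5426 = -3*I*sqrt(193) - 5426 = -5426 - 3*I*sqrt(193)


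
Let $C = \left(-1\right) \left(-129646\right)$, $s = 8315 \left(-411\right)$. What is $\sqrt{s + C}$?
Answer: $i \sqrt{3287819} \approx 1813.2 i$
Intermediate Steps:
$s = -3417465$
$C = 129646$
$\sqrt{s + C} = \sqrt{-3417465 + 129646} = \sqrt{-3287819} = i \sqrt{3287819}$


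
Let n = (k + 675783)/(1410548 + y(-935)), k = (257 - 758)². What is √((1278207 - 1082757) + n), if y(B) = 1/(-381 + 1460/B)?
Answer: √1990208617275110600341050810/100909193185 ≈ 442.10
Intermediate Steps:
k = 251001 (k = (-501)² = 251001)
n = 66301200576/100909193185 (n = (251001 + 675783)/(1410548 - 1*(-935)/(-1460 + 381*(-935))) = 926784/(1410548 - 1*(-935)/(-1460 - 356235)) = 926784/(1410548 - 1*(-935)/(-357695)) = 926784/(1410548 - 1*(-935)*(-1/357695)) = 926784/(1410548 - 187/71539) = 926784/(100909193185/71539) = 926784*(71539/100909193185) = 66301200576/100909193185 ≈ 0.65704)
√((1278207 - 1082757) + n) = √((1278207 - 1082757) + 66301200576/100909193185) = √(195450 + 66301200576/100909193185) = √(19722768109208826/100909193185) = √1990208617275110600341050810/100909193185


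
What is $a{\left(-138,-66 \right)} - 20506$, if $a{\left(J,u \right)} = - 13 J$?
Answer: $-18712$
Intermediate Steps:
$a{\left(-138,-66 \right)} - 20506 = \left(-13\right) \left(-138\right) - 20506 = 1794 - 20506 = -18712$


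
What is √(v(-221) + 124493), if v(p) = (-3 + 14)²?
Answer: 3*√13846 ≈ 353.01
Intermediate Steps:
v(p) = 121 (v(p) = 11² = 121)
√(v(-221) + 124493) = √(121 + 124493) = √124614 = 3*√13846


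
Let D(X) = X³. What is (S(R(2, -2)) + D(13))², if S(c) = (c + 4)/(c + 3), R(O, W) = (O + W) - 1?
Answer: 19333609/4 ≈ 4.8334e+6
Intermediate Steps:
R(O, W) = -1 + O + W
S(c) = (4 + c)/(3 + c)
(S(R(2, -2)) + D(13))² = ((4 + (-1 + 2 - 2))/(3 + (-1 + 2 - 2)) + 13³)² = ((4 - 1)/(3 - 1) + 2197)² = (3/2 + 2197)² = (4397/2)² = 19333609/4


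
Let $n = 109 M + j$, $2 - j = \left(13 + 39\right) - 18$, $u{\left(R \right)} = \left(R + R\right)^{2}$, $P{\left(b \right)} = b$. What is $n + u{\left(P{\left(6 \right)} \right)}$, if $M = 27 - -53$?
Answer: $8832$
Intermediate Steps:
$M = 80$ ($M = 27 + 53 = 80$)
$u{\left(R \right)} = 4 R^{2}$ ($u{\left(R \right)} = \left(2 R\right)^{2} = 4 R^{2}$)
$j = -32$ ($j = 2 - \left(\left(13 + 39\right) - 18\right) = 2 - \left(52 - 18\right) = 2 - 34 = -32$)
$n = 8688$ ($n = 109 \cdot 80 - 32 = 8720 - 32 = 8688$)
$n + u{\left(P{\left(6 \right)} \right)} = 8688 + 4 \cdot 6^{2} = 8688 + 4 \cdot 36 = 8688 + 144 = 8832$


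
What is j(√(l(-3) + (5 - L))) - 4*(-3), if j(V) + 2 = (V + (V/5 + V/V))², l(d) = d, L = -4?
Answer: 491/25 + 12*√6/5 ≈ 25.519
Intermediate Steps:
j(V) = -2 + (1 + 6*V/5)² (j(V) = -2 + (V + (V/5 + V/V))² = -2 + (V + (V*(⅕) + 1))² = -2 + (V + (V/5 + 1))² = -2 + (V + (1 + V/5))² = -2 + (1 + 6*V/5)²)
j(√(l(-3) + (5 - L))) - 4*(-3) = (-2 + (5 + 6*√(-3 + (5 - 1*(-4))))²/25) - 4*(-3) = (-2 + (5 + 6*√(-3 + (5 + 4)))²/25) + 12 = (-2 + (5 + 6*√(-3 + 9))²/25) + 12 = (-2 + (5 + 6*√6)²/25) + 12 = 10 + (5 + 6*√6)²/25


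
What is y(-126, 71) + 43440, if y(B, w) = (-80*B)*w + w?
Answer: 759191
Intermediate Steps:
y(B, w) = w - 80*B*w (y(B, w) = -80*B*w + w = w - 80*B*w)
y(-126, 71) + 43440 = 71*(1 - 80*(-126)) + 43440 = 71*(1 + 10080) + 43440 = 71*10081 + 43440 = 715751 + 43440 = 759191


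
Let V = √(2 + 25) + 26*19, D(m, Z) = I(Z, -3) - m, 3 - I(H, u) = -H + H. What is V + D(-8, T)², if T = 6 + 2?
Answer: 615 + 3*√3 ≈ 620.20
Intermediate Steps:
T = 8
I(H, u) = 3 (I(H, u) = 3 - (-H + H) = 3 - 1*0 = 3 + 0 = 3)
D(m, Z) = 3 - m
V = 494 + 3*√3 (V = √27 + 494 = 3*√3 + 494 = 494 + 3*√3 ≈ 499.20)
V + D(-8, T)² = (494 + 3*√3) + (3 - 1*(-8))² = (494 + 3*√3) + (3 + 8)² = (494 + 3*√3) + 11² = (494 + 3*√3) + 121 = 615 + 3*√3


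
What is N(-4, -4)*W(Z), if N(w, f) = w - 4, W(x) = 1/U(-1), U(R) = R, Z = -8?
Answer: 8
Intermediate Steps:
W(x) = -1 (W(x) = 1/(-1) = -1)
N(w, f) = -4 + w
N(-4, -4)*W(Z) = (-4 - 4)*(-1) = -8*(-1) = 8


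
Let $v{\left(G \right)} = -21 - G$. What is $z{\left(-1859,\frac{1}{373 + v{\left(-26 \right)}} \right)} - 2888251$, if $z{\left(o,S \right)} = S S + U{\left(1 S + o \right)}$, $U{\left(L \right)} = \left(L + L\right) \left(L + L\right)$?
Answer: $\frac{1562469925721}{142884} \approx 1.0935 \cdot 10^{7}$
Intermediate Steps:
$U{\left(L \right)} = 4 L^{2}$ ($U{\left(L \right)} = 2 L 2 L = 4 L^{2}$)
$z{\left(o,S \right)} = S^{2} + 4 \left(S + o\right)^{2}$ ($z{\left(o,S \right)} = S S + 4 \left(1 S + o\right)^{2} = S^{2} + 4 \left(S + o\right)^{2}$)
$z{\left(-1859,\frac{1}{373 + v{\left(-26 \right)}} \right)} - 2888251 = \left(\left(\frac{1}{373 - -5}\right)^{2} + 4 \left(\frac{1}{373 - -5} - 1859\right)^{2}\right) - 2888251 = \left(\left(\frac{1}{373 + \left(-21 + 26\right)}\right)^{2} + 4 \left(\frac{1}{373 + \left(-21 + 26\right)} - 1859\right)^{2}\right) - 2888251 = \left(\left(\frac{1}{373 + 5}\right)^{2} + 4 \left(\frac{1}{373 + 5} - 1859\right)^{2}\right) - 2888251 = \left(\left(\frac{1}{378}\right)^{2} + 4 \left(\frac{1}{378} - 1859\right)^{2}\right) - 2888251 = \left(\frac{1}{142884} + 4 \left(- \frac{702701}{378}\right)^{2}\right) - 2888251 = \left(\frac{1}{142884} + 4 \cdot \frac{493788695401}{142884}\right) - 2888251 = \left(\frac{1}{142884} + \frac{493788695401}{35721}\right) - 2888251 = \frac{1975154781605}{142884} - 2888251 = \frac{1562469925721}{142884}$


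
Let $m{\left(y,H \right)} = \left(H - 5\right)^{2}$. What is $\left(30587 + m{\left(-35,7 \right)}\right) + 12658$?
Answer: $43249$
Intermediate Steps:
$m{\left(y,H \right)} = \left(-5 + H\right)^{2}$
$\left(30587 + m{\left(-35,7 \right)}\right) + 12658 = \left(30587 + \left(-5 + 7\right)^{2}\right) + 12658 = \left(30587 + 2^{2}\right) + 12658 = \left(30587 + 4\right) + 12658 = 30591 + 12658 = 43249$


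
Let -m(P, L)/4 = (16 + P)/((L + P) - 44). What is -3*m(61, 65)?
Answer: 462/41 ≈ 11.268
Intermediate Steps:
m(P, L) = -4*(16 + P)/(-44 + L + P) (m(P, L) = -4*(16 + P)/((L + P) - 44) = -4*(16 + P)/(-44 + L + P))
-3*m(61, 65) = -12*(-16 - 1*61)/(-44 + 65 + 61) = -12*(-16 - 61)/82 = -12*(-77)/82 = -3*(-154/41) = 462/41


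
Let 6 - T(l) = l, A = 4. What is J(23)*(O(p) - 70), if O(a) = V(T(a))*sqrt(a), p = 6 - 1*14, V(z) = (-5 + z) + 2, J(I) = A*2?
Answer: -560 + 176*I*sqrt(2) ≈ -560.0 + 248.9*I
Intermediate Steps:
J(I) = 8 (J(I) = 4*2 = 8)
T(l) = 6 - l
V(z) = -3 + z
p = -8 (p = 6 - 14 = -8)
O(a) = sqrt(a)*(3 - a) (O(a) = (-3 + (6 - a))*sqrt(a) = (3 - a)*sqrt(a) = sqrt(a)*(3 - a))
J(23)*(O(p) - 70) = 8*(sqrt(-8)*(3 - 1*(-8)) - 70) = 8*((2*I*sqrt(2))*(3 + 8) - 70) = 8*((2*I*sqrt(2))*11 - 70) = 8*(22*I*sqrt(2) - 70) = 8*(-70 + 22*I*sqrt(2)) = -560 + 176*I*sqrt(2)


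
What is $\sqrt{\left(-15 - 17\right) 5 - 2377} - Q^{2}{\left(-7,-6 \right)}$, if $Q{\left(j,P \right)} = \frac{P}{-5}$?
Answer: $- \frac{36}{25} + i \sqrt{2537} \approx -1.44 + 50.369 i$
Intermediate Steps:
$Q{\left(j,P \right)} = - \frac{P}{5}$ ($Q{\left(j,P \right)} = P \left(- \frac{1}{5}\right) = - \frac{P}{5}$)
$\sqrt{\left(-15 - 17\right) 5 - 2377} - Q^{2}{\left(-7,-6 \right)} = \sqrt{\left(-15 - 17\right) 5 - 2377} - \left(\left(- \frac{1}{5}\right) \left(-6\right)\right)^{2} = \sqrt{\left(-32\right) 5 - 2377} - \left(\frac{6}{5}\right)^{2} = \sqrt{-160 - 2377} - \frac{36}{25} = \sqrt{-2537} - \frac{36}{25} = i \sqrt{2537} - \frac{36}{25} = - \frac{36}{25} + i \sqrt{2537}$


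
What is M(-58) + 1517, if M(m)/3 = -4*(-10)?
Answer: 1637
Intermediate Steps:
M(m) = 120 (M(m) = 3*(-4*(-10)) = 3*40 = 120)
M(-58) + 1517 = 120 + 1517 = 1637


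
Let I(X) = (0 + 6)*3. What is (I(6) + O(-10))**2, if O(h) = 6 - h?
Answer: 1156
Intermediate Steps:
I(X) = 18 (I(X) = 6*3 = 18)
(I(6) + O(-10))**2 = (18 + (6 - 1*(-10)))**2 = (18 + (6 + 10))**2 = (18 + 16)**2 = 34**2 = 1156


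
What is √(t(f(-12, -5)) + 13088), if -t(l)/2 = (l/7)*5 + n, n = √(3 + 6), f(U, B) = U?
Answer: 19*√1778/7 ≈ 114.45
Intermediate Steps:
n = 3 (n = √9 = 3)
t(l) = -6 - 10*l/7 (t(l) = -2*((l/7)*5 + 3) = -2*(5*l/7 + 3) = -2*(3 + 5*l/7) = -6 - 10*l/7)
√(t(f(-12, -5)) + 13088) = √((-6 - 10/7*(-12)) + 13088) = √((-6 + 120/7) + 13088) = √(78/7 + 13088) = √(91694/7) = 19*√1778/7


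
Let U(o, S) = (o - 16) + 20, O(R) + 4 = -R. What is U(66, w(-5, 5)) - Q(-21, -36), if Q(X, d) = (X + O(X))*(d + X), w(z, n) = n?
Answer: -158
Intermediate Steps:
O(R) = -4 - R
Q(X, d) = -4*X - 4*d (Q(X, d) = (X + (-4 - X))*(d + X) = -4*(X + d) = -4*X - 4*d)
U(o, S) = 4 + o (U(o, S) = (-16 + o) + 20 = 4 + o)
U(66, w(-5, 5)) - Q(-21, -36) = (4 + 66) - (-4*(-21) - 4*(-36)) = 70 - (84 + 144) = 70 - 1*228 = 70 - 228 = -158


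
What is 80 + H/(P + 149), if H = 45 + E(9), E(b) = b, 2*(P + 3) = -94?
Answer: 886/11 ≈ 80.545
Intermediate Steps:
P = -50 (P = -3 + (½)*(-94) = -3 - 47 = -50)
H = 54 (H = 45 + 9 = 54)
80 + H/(P + 149) = 80 + 54/(-50 + 149) = 80 + 54/99 = 80 + (1/99)*54 = 80 + 6/11 = 886/11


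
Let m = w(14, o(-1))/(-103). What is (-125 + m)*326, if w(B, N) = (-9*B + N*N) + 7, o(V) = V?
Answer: -4158782/103 ≈ -40377.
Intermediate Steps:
w(B, N) = 7 + N² - 9*B (w(B, N) = (-9*B + N²) + 7 = (N² - 9*B) + 7 = 7 + N² - 9*B)
m = 118/103 (m = (7 + (-1)² - 9*14)/(-103) = (7 + 1 - 126)*(-1/103) = -118*(-1/103) = 118/103 ≈ 1.1456)
(-125 + m)*326 = (-125 + 118/103)*326 = -12757/103*326 = -4158782/103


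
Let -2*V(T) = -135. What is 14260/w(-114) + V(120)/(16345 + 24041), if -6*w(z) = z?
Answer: 383937095/511556 ≈ 750.53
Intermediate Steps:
V(T) = 135/2 (V(T) = -1/2*(-135) = 135/2)
w(z) = -z/6
14260/w(-114) + V(120)/(16345 + 24041) = 14260/((-1/6*(-114))) + 135/(2*(16345 + 24041)) = 14260/19 + (135/2)/40386 = 14260*(1/19) + (135/2)*(1/40386) = 14260/19 + 45/26924 = 383937095/511556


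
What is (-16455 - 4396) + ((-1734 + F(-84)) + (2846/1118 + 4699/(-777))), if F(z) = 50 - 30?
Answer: -264931645/11739 ≈ -22569.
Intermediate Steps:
F(z) = 20
(-16455 - 4396) + ((-1734 + F(-84)) + (2846/1118 + 4699/(-777))) = (-16455 - 4396) + ((-1734 + 20) + (2846/1118 + 4699/(-777))) = -20851 + (-1714 + (2846*(1/1118) + 4699*(-1/777))) = -20851 + (-1714 + (1423/559 - 127/21)) = -20851 + (-1714 - 41110/11739) = -20851 - 20161756/11739 = -264931645/11739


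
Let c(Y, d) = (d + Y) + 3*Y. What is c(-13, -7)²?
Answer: 3481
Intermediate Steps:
c(Y, d) = d + 4*Y (c(Y, d) = (Y + d) + 3*Y = d + 4*Y)
c(-13, -7)² = (-7 + 4*(-13))² = (-7 - 52)² = (-59)² = 3481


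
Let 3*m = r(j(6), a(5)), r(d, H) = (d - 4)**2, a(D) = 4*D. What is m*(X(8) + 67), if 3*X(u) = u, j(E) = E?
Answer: 836/9 ≈ 92.889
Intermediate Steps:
X(u) = u/3
r(d, H) = (-4 + d)**2
m = 4/3 (m = (-4 + 6)**2/3 = (1/3)*2**2 = (1/3)*4 = 4/3 ≈ 1.3333)
m*(X(8) + 67) = 4*((1/3)*8 + 67)/3 = 4*(8/3 + 67)/3 = (4/3)*(209/3) = 836/9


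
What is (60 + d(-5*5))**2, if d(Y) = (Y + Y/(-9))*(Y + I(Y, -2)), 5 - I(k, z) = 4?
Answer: 3168400/9 ≈ 3.5204e+5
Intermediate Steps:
I(k, z) = 1 (I(k, z) = 5 - 1*4 = 5 - 4 = 1)
d(Y) = 8*Y*(1 + Y)/9 (d(Y) = (Y + Y/(-9))*(Y + 1) = (Y + Y*(-1/9))*(1 + Y) = (Y - Y/9)*(1 + Y) = (8*Y/9)*(1 + Y) = 8*Y*(1 + Y)/9)
(60 + d(-5*5))**2 = (60 + 8*(-5*5)*(1 - 5*5)/9)**2 = (60 + (8/9)*(-25)*(1 - 25))**2 = (60 + (8/9)*(-25)*(-24))**2 = (60 + 1600/3)**2 = (1780/3)**2 = 3168400/9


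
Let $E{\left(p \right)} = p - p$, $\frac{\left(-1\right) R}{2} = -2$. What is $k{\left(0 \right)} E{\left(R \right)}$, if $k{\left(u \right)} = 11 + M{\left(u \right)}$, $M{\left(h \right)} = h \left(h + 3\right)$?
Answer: $0$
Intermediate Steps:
$M{\left(h \right)} = h \left(3 + h\right)$
$R = 4$ ($R = \left(-2\right) \left(-2\right) = 4$)
$k{\left(u \right)} = 11 + u \left(3 + u\right)$
$E{\left(p \right)} = 0$
$k{\left(0 \right)} E{\left(R \right)} = \left(11 + 0 \left(3 + 0\right)\right) 0 = \left(11 + 0 \cdot 3\right) 0 = \left(11 + 0\right) 0 = 11 \cdot 0 = 0$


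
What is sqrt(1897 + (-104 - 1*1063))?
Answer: sqrt(730) ≈ 27.019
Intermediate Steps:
sqrt(1897 + (-104 - 1*1063)) = sqrt(1897 + (-104 - 1063)) = sqrt(1897 - 1167) = sqrt(730)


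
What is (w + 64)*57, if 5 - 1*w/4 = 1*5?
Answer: 3648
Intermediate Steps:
w = 0 (w = 20 - 4*5 = 20 - 20 = 0)
(w + 64)*57 = (0 + 64)*57 = 64*57 = 3648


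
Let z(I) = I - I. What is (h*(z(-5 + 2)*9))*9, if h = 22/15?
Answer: 0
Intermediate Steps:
z(I) = 0
h = 22/15 (h = 22*(1/15) = 22/15 ≈ 1.4667)
(h*(z(-5 + 2)*9))*9 = (22*(0*9)/15)*9 = ((22/15)*0)*9 = 0*9 = 0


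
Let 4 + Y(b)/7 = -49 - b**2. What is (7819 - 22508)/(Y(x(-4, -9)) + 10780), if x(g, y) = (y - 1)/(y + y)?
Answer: -1189809/842954 ≈ -1.4115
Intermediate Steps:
x(g, y) = (-1 + y)/(2*y) (x(g, y) = (-1 + y)/((2*y)) = (-1 + y)*(1/(2*y)) = (-1 + y)/(2*y))
Y(b) = -371 - 7*b**2 (Y(b) = -28 + 7*(-49 - b**2) = -28 + (-343 - 7*b**2) = -371 - 7*b**2)
(7819 - 22508)/(Y(x(-4, -9)) + 10780) = (7819 - 22508)/((-371 - 7*(-1 - 9)**2/324) + 10780) = -14689/((-371 - 7*((1/2)*(-1/9)*(-10))**2) + 10780) = -14689/((-371 - 7*(5/9)**2) + 10780) = -14689/((-371 - 7*25/81) + 10780) = -14689/((-371 - 175/81) + 10780) = -14689/(-30226/81 + 10780) = -14689/842954/81 = -14689*81/842954 = -1189809/842954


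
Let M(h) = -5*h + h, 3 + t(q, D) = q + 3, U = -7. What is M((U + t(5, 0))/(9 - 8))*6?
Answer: 48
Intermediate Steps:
t(q, D) = q (t(q, D) = -3 + (q + 3) = -3 + (3 + q) = q)
M(h) = -4*h
M((U + t(5, 0))/(9 - 8))*6 = -4*(-7 + 5)/(9 - 8)*6 = -(-8)/1*6 = -(-8)*6 = -4*(-2)*6 = 8*6 = 48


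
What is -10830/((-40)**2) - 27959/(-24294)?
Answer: -10918481/1943520 ≈ -5.6179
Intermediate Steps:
-10830/((-40)**2) - 27959/(-24294) = -10830/1600 - 27959*(-1/24294) = -10830*1/1600 + 27959/24294 = -1083/160 + 27959/24294 = -10918481/1943520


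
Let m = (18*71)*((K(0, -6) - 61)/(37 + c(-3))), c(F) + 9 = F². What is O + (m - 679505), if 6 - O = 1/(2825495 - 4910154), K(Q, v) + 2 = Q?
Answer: -52579221350806/77132383 ≈ -6.8168e+5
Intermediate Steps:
c(F) = -9 + F²
K(Q, v) = -2 + Q
m = -80514/37 (m = (18*71)*(((-2 + 0) - 61)/(37 + (-9 + (-3)²))) = 1278*((-2 - 61)/(37 + (-9 + 9))) = 1278*(-63/(37 + 0)) = 1278*(-63/37) = -80514/37 ≈ -2176.1)
O = 12507955/2084659 (O = 6 - 1/(2825495 - 4910154) = 6 - 1/(-2084659) = 6 - 1*(-1/2084659) = 6 + 1/2084659 = 12507955/2084659 ≈ 6.0000)
O + (m - 679505) = 12507955/2084659 + (-80514/37 - 679505) = 12507955/2084659 - 25222199/37 = -52579221350806/77132383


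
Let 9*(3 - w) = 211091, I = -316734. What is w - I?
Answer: 2639542/9 ≈ 2.9328e+5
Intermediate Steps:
w = -211064/9 (w = 3 - 1/9*211091 = 3 - 211091/9 = -211064/9 ≈ -23452.)
w - I = -211064/9 - 1*(-316734) = -211064/9 + 316734 = 2639542/9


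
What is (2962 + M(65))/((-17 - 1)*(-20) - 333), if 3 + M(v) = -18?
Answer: 2941/27 ≈ 108.93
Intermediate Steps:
M(v) = -21 (M(v) = -3 - 18 = -21)
(2962 + M(65))/((-17 - 1)*(-20) - 333) = (2962 - 21)/((-17 - 1)*(-20) - 333) = 2941/(-18*(-20) - 333) = 2941/(360 - 333) = 2941/27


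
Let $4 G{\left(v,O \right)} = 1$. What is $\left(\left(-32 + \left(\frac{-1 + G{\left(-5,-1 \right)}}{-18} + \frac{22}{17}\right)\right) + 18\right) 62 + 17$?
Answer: $- \frac{156709}{204} \approx -768.18$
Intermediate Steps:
$G{\left(v,O \right)} = \frac{1}{4}$ ($G{\left(v,O \right)} = \frac{1}{4} \cdot 1 = \frac{1}{4}$)
$\left(\left(-32 + \left(\frac{-1 + G{\left(-5,-1 \right)}}{-18} + \frac{22}{17}\right)\right) + 18\right) 62 + 17 = \left(\left(-32 + \left(\frac{-1 + \frac{1}{4}}{-18} + \frac{22}{17}\right)\right) + 18\right) 62 + 17 = \left(\left(-32 + \left(\left(- \frac{3}{4}\right) \left(- \frac{1}{18}\right) + 22 \cdot \frac{1}{17}\right)\right) + 18\right) 62 + 17 = \left(\left(-32 + \left(\frac{1}{24} + \frac{22}{17}\right)\right) + 18\right) 62 + 17 = \left(\left(-32 + \frac{545}{408}\right) + 18\right) 62 + 17 = \left(- \frac{12511}{408} + 18\right) 62 + 17 = \left(- \frac{5167}{408}\right) 62 + 17 = - \frac{160177}{204} + 17 = - \frac{156709}{204}$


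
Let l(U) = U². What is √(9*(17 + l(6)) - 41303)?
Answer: I*√40826 ≈ 202.05*I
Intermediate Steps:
√(9*(17 + l(6)) - 41303) = √(9*(17 + 6²) - 41303) = √(9*(17 + 36) - 41303) = √(9*53 - 41303) = √(477 - 41303) = √(-40826) = I*√40826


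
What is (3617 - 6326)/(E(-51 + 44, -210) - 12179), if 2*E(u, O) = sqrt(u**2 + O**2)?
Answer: 43990548/197756005 + 12642*sqrt(901)/197756005 ≈ 0.22437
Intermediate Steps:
E(u, O) = sqrt(O**2 + u**2)/2 (E(u, O) = sqrt(u**2 + O**2)/2 = sqrt(O**2 + u**2)/2)
(3617 - 6326)/(E(-51 + 44, -210) - 12179) = (3617 - 6326)/(sqrt((-210)**2 + (-51 + 44)**2)/2 - 12179) = -2709/(sqrt(44100 + (-7)**2)/2 - 12179) = -2709/(sqrt(44100 + 49)/2 - 12179) = -2709/(sqrt(44149)/2 - 12179) = -2709/((7*sqrt(901))/2 - 12179) = -2709/(7*sqrt(901)/2 - 12179) = -2709/(-12179 + 7*sqrt(901)/2)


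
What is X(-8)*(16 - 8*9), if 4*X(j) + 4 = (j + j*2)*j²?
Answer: 21560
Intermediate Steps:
X(j) = -1 + 3*j³/4 (X(j) = -1 + ((j + j*2)*j²)/4 = -1 + ((j + 2*j)*j²)/4 = -1 + ((3*j)*j²)/4 = -1 + (3*j³)/4 = -1 + 3*j³/4)
X(-8)*(16 - 8*9) = (-1 + (¾)*(-8)³)*(16 - 8*9) = (-1 + (¾)*(-512))*(16 - 72) = (-1 - 384)*(-56) = -385*(-56) = 21560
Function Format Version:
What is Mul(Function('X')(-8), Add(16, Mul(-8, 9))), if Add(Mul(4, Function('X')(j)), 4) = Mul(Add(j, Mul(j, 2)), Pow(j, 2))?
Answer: 21560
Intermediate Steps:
Function('X')(j) = Add(-1, Mul(Rational(3, 4), Pow(j, 3))) (Function('X')(j) = Add(-1, Mul(Rational(1, 4), Mul(Add(j, Mul(j, 2)), Pow(j, 2)))) = Add(-1, Mul(Rational(1, 4), Mul(Add(j, Mul(2, j)), Pow(j, 2)))) = Add(-1, Mul(Rational(1, 4), Mul(Mul(3, j), Pow(j, 2)))) = Add(-1, Mul(Rational(1, 4), Mul(3, Pow(j, 3)))) = Add(-1, Mul(Rational(3, 4), Pow(j, 3))))
Mul(Function('X')(-8), Add(16, Mul(-8, 9))) = Mul(Add(-1, Mul(Rational(3, 4), Pow(-8, 3))), Add(16, Mul(-8, 9))) = Mul(Add(-1, Mul(Rational(3, 4), -512)), Add(16, -72)) = Mul(Add(-1, -384), -56) = Mul(-385, -56) = 21560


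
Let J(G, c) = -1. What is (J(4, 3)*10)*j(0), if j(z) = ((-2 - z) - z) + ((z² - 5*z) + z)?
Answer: 20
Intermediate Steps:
j(z) = -2 + z² - 6*z (j(z) = (-2 - 2*z) + (z² - 4*z) = -2 + z² - 6*z)
(J(4, 3)*10)*j(0) = (-1*10)*(-2 + 0² - 6*0) = -10*(-2 + 0 + 0) = -10*(-2) = 20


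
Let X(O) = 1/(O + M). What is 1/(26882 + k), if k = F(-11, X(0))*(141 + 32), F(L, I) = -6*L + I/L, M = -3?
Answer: 33/1264073 ≈ 2.6106e-5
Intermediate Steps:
X(O) = 1/(-3 + O) (X(O) = 1/(O - 3) = 1/(-3 + O))
k = 376967/33 (k = (-6*(-11) + 1/((-3 + 0)*(-11)))*(141 + 32) = (66 - 1/11/(-3))*173 = (66 - ⅓*(-1/11))*173 = (66 + 1/33)*173 = (2179/33)*173 = 376967/33 ≈ 11423.)
1/(26882 + k) = 1/(26882 + 376967/33) = 1/(1264073/33) = 33/1264073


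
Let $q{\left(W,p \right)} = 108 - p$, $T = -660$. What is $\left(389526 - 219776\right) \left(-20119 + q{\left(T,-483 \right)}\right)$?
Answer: $-3314878000$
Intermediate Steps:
$\left(389526 - 219776\right) \left(-20119 + q{\left(T,-483 \right)}\right) = \left(389526 - 219776\right) \left(-20119 + \left(108 - -483\right)\right) = 169750 \left(-20119 + \left(108 + 483\right)\right) = 169750 \left(-20119 + 591\right) = 169750 \left(-19528\right) = -3314878000$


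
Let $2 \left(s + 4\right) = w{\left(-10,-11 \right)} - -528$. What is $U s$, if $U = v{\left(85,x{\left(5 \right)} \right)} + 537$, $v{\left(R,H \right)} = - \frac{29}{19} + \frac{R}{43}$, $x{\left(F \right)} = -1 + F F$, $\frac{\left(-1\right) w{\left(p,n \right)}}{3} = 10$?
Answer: $\frac{107578765}{817} \approx 1.3168 \cdot 10^{5}$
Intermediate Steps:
$w{\left(p,n \right)} = -30$ ($w{\left(p,n \right)} = \left(-3\right) 10 = -30$)
$x{\left(F \right)} = -1 + F^{2}$
$s = 245$ ($s = -4 + \frac{-30 - -528}{2} = -4 + \frac{-30 + 528}{2} = -4 + \frac{1}{2} \cdot 498 = -4 + 249 = 245$)
$v{\left(R,H \right)} = - \frac{29}{19} + \frac{R}{43}$ ($v{\left(R,H \right)} = \left(-29\right) \frac{1}{19} + R \frac{1}{43} = - \frac{29}{19} + \frac{R}{43}$)
$U = \frac{439097}{817}$ ($U = \left(- \frac{29}{19} + \frac{1}{43} \cdot 85\right) + 537 = \left(- \frac{29}{19} + \frac{85}{43}\right) + 537 = \frac{368}{817} + 537 = \frac{439097}{817} \approx 537.45$)
$U s = \frac{439097}{817} \cdot 245 = \frac{107578765}{817}$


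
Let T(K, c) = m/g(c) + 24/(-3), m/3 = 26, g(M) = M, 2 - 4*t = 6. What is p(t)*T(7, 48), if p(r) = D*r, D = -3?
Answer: -153/8 ≈ -19.125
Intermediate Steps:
t = -1 (t = ½ - ¼*6 = ½ - 3/2 = -1)
m = 78 (m = 3*26 = 78)
T(K, c) = -8 + 78/c (T(K, c) = 78/c + 24/(-3) = 78/c + 24*(-⅓) = 78/c - 8 = -8 + 78/c)
p(r) = -3*r
p(t)*T(7, 48) = (-3*(-1))*(-8 + 78/48) = 3*(-8 + 78*(1/48)) = 3*(-8 + 13/8) = 3*(-51/8) = -153/8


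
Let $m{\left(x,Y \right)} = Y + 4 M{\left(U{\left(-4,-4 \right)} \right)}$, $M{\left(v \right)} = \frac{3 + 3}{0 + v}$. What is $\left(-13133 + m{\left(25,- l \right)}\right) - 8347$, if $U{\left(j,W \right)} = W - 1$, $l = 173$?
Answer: $- \frac{108289}{5} \approx -21658.0$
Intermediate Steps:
$U{\left(j,W \right)} = -1 + W$ ($U{\left(j,W \right)} = W - 1 = -1 + W$)
$M{\left(v \right)} = \frac{6}{v}$
$m{\left(x,Y \right)} = - \frac{24}{5} + Y$ ($m{\left(x,Y \right)} = Y + 4 \frac{6}{-1 - 4} = Y + 4 \frac{6}{-5} = Y + 4 \cdot 6 \left(- \frac{1}{5}\right) = Y + 4 \left(- \frac{6}{5}\right) = Y - \frac{24}{5} = - \frac{24}{5} + Y$)
$\left(-13133 + m{\left(25,- l \right)}\right) - 8347 = \left(-13133 - \frac{889}{5}\right) - 8347 = - \frac{66554}{5} - 8347 = - \frac{108289}{5}$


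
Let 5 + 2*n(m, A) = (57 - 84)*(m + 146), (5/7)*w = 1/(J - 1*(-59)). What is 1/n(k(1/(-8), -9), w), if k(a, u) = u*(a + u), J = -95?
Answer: -16/49315 ≈ -0.00032444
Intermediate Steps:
w = -7/180 (w = 7/(5*(-95 - 1*(-59))) = 7/(5*(-95 + 59)) = (7/5)/(-36) = (7/5)*(-1/36) = -7/180 ≈ -0.038889)
n(m, A) = -3947/2 - 27*m/2 (n(m, A) = -5/2 + ((57 - 84)*(m + 146))/2 = -5/2 + (-27*(146 + m))/2 = -5/2 + (-3942 - 27*m)/2 = -5/2 + (-1971 - 27*m/2) = -3947/2 - 27*m/2)
1/n(k(1/(-8), -9), w) = 1/(-3947/2 - (-243)*(1/(-8) - 9)/2) = 1/(-3947/2 - (-243)*(-⅛ - 9)/2) = 1/(-3947/2 - (-243)*(-73)/(2*8)) = 1/(-3947/2 - 27/2*657/8) = 1/(-3947/2 - 17739/16) = 1/(-49315/16) = -16/49315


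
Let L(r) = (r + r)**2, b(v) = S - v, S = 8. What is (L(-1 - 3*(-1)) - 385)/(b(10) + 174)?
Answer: -369/172 ≈ -2.1453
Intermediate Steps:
b(v) = 8 - v
L(r) = 4*r**2 (L(r) = (2*r)**2 = 4*r**2)
(L(-1 - 3*(-1)) - 385)/(b(10) + 174) = (4*(-1 - 3*(-1))**2 - 385)/((8 - 1*10) + 174) = (4*(-1 + 3)**2 - 385)/((8 - 10) + 174) = (4*2**2 - 385)/(-2 + 174) = (4*4 - 385)/172 = (16 - 385)*(1/172) = -369*1/172 = -369/172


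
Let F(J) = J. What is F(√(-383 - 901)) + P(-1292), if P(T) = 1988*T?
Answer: -2568496 + 2*I*√321 ≈ -2.5685e+6 + 35.833*I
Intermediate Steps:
F(√(-383 - 901)) + P(-1292) = √(-383 - 901) + 1988*(-1292) = √(-1284) - 2568496 = 2*I*√321 - 2568496 = -2568496 + 2*I*√321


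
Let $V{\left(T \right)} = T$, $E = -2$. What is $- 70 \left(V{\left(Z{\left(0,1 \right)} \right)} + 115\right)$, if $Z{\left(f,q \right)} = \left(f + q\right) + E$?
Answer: $-7980$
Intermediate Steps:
$Z{\left(f,q \right)} = -2 + f + q$ ($Z{\left(f,q \right)} = \left(f + q\right) - 2 = -2 + f + q$)
$- 70 \left(V{\left(Z{\left(0,1 \right)} \right)} + 115\right) = - 70 \left(\left(-2 + 0 + 1\right) + 115\right) = - 70 \left(-1 + 115\right) = \left(-70\right) 114 = -7980$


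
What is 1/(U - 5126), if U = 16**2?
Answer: -1/4870 ≈ -0.00020534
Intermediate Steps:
U = 256
1/(U - 5126) = 1/(256 - 5126) = 1/(-4870) = -1/4870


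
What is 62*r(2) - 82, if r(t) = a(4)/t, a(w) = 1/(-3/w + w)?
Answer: -942/13 ≈ -72.462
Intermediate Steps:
a(w) = 1/(w - 3/w)
r(t) = 4/(13*t) (r(t) = (4/(-3 + 4**2))/t = (4/(-3 + 16))/t = (4/13)/t = (4*(1/13))/t = 4/(13*t))
62*r(2) - 82 = 62*((4/13)/2) - 82 = 62*((4/13)*(1/2)) - 82 = 62*(2/13) - 82 = 124/13 - 82 = -942/13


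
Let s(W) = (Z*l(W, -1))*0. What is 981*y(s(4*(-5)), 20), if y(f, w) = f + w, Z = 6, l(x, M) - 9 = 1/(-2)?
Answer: 19620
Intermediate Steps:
l(x, M) = 17/2 (l(x, M) = 9 + 1/(-2) = 9 + 1*(-½) = 9 - ½ = 17/2)
s(W) = 0 (s(W) = (6*(17/2))*0 = 51*0 = 0)
981*y(s(4*(-5)), 20) = 981*(0 + 20) = 981*20 = 19620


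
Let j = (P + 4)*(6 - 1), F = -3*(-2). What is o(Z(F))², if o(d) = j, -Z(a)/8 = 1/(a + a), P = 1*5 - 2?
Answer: 1225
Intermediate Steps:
F = 6
P = 3 (P = 5 - 2 = 3)
j = 35 (j = (3 + 4)*(6 - 1) = 7*5 = 35)
Z(a) = -4/a (Z(a) = -8/(a + a) = -8*1/(2*a) = -4/a)
o(d) = 35
o(Z(F))² = 35² = 1225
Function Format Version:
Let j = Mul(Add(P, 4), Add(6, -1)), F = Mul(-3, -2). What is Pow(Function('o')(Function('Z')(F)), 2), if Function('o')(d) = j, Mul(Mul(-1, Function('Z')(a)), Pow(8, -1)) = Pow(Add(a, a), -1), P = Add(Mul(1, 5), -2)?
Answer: 1225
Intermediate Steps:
F = 6
P = 3 (P = Add(5, -2) = 3)
j = 35 (j = Mul(Add(3, 4), Add(6, -1)) = Mul(7, 5) = 35)
Function('Z')(a) = Mul(-4, Pow(a, -1)) (Function('Z')(a) = Mul(-8, Pow(Add(a, a), -1)) = Mul(-8, Pow(Mul(2, a), -1)) = Mul(-8, Mul(Rational(1, 2), Pow(a, -1))) = Mul(-4, Pow(a, -1)))
Function('o')(d) = 35
Pow(Function('o')(Function('Z')(F)), 2) = Pow(35, 2) = 1225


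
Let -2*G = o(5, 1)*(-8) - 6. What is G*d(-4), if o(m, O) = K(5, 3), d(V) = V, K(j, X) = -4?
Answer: 52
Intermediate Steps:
o(m, O) = -4
G = -13 (G = -(-4*(-8) - 6)/2 = -(32 - 6)/2 = -½*26 = -13)
G*d(-4) = -13*(-4) = 52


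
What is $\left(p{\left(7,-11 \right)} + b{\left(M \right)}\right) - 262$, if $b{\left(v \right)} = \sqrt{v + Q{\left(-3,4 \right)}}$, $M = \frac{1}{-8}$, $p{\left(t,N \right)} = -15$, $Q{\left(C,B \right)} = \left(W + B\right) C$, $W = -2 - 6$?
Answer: $-277 + \frac{\sqrt{190}}{4} \approx -273.55$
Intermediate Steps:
$W = -8$ ($W = -2 - 6 = -8$)
$Q{\left(C,B \right)} = C \left(-8 + B\right)$ ($Q{\left(C,B \right)} = \left(-8 + B\right) C = C \left(-8 + B\right)$)
$M = - \frac{1}{8} \approx -0.125$
$b{\left(v \right)} = \sqrt{12 + v}$ ($b{\left(v \right)} = \sqrt{v - 3 \left(-8 + 4\right)} = \sqrt{v - -12} = \sqrt{v + 12} = \sqrt{12 + v}$)
$\left(p{\left(7,-11 \right)} + b{\left(M \right)}\right) - 262 = \left(-15 + \sqrt{12 - \frac{1}{8}}\right) - 262 = \left(-15 + \sqrt{\frac{95}{8}}\right) - 262 = \left(-15 + \frac{\sqrt{190}}{4}\right) - 262 = -277 + \frac{\sqrt{190}}{4}$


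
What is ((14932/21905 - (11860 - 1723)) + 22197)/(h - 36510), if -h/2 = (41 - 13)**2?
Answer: -132094616/417049295 ≈ -0.31674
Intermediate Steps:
h = -1568 (h = -2*(41 - 13)**2 = -2*28**2 = -2*784 = -1568)
((14932/21905 - (11860 - 1723)) + 22197)/(h - 36510) = ((14932/21905 - (11860 - 1723)) + 22197)/(-1568 - 36510) = ((14932*(1/21905) - 1*10137) + 22197)/(-38078) = ((14932/21905 - 10137) + 22197)*(-1/38078) = (-222036053/21905 + 22197)*(-1/38078) = (264189232/21905)*(-1/38078) = -132094616/417049295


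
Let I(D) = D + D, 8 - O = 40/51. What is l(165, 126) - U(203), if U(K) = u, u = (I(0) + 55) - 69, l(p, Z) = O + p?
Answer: 9497/51 ≈ 186.22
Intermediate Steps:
O = 368/51 (O = 8 - 40/51 = 368/51 ≈ 7.2157)
I(D) = 2*D
l(p, Z) = 368/51 + p
u = -14 (u = (2*0 + 55) - 69 = (0 + 55) - 69 = 55 - 69 = -14)
U(K) = -14
l(165, 126) - U(203) = (368/51 + 165) - 1*(-14) = 8783/51 + 14 = 9497/51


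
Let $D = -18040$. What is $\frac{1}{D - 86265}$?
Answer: $- \frac{1}{104305} \approx -9.5873 \cdot 10^{-6}$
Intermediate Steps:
$\frac{1}{D - 86265} = \frac{1}{-18040 - 86265} = \frac{1}{-104305} = - \frac{1}{104305}$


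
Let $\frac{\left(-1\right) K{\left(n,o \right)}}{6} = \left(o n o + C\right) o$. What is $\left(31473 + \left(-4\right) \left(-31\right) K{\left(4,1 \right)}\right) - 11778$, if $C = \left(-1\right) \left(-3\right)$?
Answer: $14487$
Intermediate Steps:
$C = 3$
$K{\left(n,o \right)} = - 6 o \left(3 + n o^{2}\right)$ ($K{\left(n,o \right)} = - 6 \left(o n o + 3\right) o = - 6 \left(n o o + 3\right) o = - 6 \left(n o^{2} + 3\right) o = - 6 \left(3 + n o^{2}\right) o = - 6 o \left(3 + n o^{2}\right)$)
$\left(31473 + \left(-4\right) \left(-31\right) K{\left(4,1 \right)}\right) - 11778 = \left(31473 + \left(-4\right) \left(-31\right) \left(\left(-6\right) 1 \left(3 + 4 \cdot 1^{2}\right)\right)\right) - 11778 = \left(31473 + 124 \left(\left(-6\right) 1 \left(3 + 4 \cdot 1\right)\right)\right) - 11778 = \left(31473 + 124 \left(\left(-6\right) 1 \left(3 + 4\right)\right)\right) - 11778 = \left(31473 + 124 \left(\left(-6\right) 1 \cdot 7\right)\right) - 11778 = \left(31473 + 124 \left(-42\right)\right) - 11778 = \left(31473 - 5208\right) - 11778 = 26265 - 11778 = 14487$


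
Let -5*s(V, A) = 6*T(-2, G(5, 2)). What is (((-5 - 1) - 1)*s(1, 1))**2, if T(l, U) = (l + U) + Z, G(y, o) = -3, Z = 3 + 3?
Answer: 1764/25 ≈ 70.560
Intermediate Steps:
Z = 6
T(l, U) = 6 + U + l (T(l, U) = (l + U) + 6 = (U + l) + 6 = 6 + U + l)
s(V, A) = -6/5 (s(V, A) = -6*(6 - 3 - 2)/5 = -6/5)
(((-5 - 1) - 1)*s(1, 1))**2 = (((-5 - 1) - 1)*(-6/5))**2 = ((-6 - 1)*(-6/5))**2 = (-7*(-6/5))**2 = (42/5)**2 = 1764/25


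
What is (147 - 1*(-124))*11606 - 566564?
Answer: 2578662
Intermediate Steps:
(147 - 1*(-124))*11606 - 566564 = (147 + 124)*11606 - 566564 = 271*11606 - 566564 = 3145226 - 566564 = 2578662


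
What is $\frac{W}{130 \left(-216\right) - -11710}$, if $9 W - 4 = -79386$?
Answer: $\frac{39691}{73665} \approx 0.5388$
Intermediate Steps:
$W = - \frac{79382}{9}$ ($W = \frac{4}{9} + \frac{1}{9} \left(-79386\right) = \frac{4}{9} - \frac{26462}{3} = - \frac{79382}{9} \approx -8820.2$)
$\frac{W}{130 \left(-216\right) - -11710} = - \frac{79382}{9 \left(130 \left(-216\right) - -11710\right)} = - \frac{79382}{9 \left(-28080 + 11710\right)} = - \frac{79382}{9 \left(-16370\right)} = \left(- \frac{79382}{9}\right) \left(- \frac{1}{16370}\right) = \frac{39691}{73665}$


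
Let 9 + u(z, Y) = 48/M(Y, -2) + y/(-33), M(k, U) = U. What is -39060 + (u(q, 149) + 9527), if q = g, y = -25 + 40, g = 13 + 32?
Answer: -325231/11 ≈ -29566.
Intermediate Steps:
g = 45
y = 15
q = 45
u(z, Y) = -368/11 (u(z, Y) = -9 + (48/(-2) + 15/(-33)) = -9 + (48*(-1/2) + 15*(-1/33)) = -9 + (-24 - 5/11) = -9 - 269/11 = -368/11)
-39060 + (u(q, 149) + 9527) = -39060 + (-368/11 + 9527) = -39060 + 104429/11 = -325231/11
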